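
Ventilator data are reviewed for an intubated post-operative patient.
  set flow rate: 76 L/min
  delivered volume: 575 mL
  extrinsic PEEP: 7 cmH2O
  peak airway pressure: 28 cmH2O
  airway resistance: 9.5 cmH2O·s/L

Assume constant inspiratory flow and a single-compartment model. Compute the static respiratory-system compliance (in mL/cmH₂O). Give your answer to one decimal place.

Flow: 76 L/min ÷ 60 = 1.2667 L/s.
Equation of motion (constant flow): PIP = Vt/C + R·V̇ + PEEP.
Vt/C = PIP − R·V̇ − PEEP = 28 − 9.5×1.2667 − 7 = 28 − 12.034 − 7 = 8.966 cmH2O.
C = Vt / 8.966 = 575 / 8.966 = 64.131 mL/cmH2O.

64.1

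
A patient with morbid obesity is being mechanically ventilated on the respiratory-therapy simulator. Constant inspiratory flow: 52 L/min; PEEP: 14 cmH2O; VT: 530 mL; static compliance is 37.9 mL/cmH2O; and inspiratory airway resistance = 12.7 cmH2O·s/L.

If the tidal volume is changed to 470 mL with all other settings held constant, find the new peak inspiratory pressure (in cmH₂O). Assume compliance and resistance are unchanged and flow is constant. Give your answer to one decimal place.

37.4

Flow: 52 L/min ÷ 60 = 0.8667 L/s.
PIP = Vt/C + R·V̇ + PEEP (constant-flow equation of motion).
Only the elastic term changes: ΔPIP = ΔVt / C = (470 − 530) / 37.9 = -1.583 cmH2O.
Original PIP = 530/37.9 + 12.7×0.8667 + 14 = 38.991 cmH2O; new PIP = 38.991 + (-1.583) = 37.408 cmH2O.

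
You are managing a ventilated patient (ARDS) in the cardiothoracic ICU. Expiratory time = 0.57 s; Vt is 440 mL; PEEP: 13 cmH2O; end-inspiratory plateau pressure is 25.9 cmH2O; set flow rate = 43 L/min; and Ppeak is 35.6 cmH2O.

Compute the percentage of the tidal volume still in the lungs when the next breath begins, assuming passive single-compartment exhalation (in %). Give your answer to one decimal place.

Flow: 43 L/min ÷ 60 = 0.7167 L/s.
R = (PIP − Pplat)/V̇ = (35.6 − 25.9) / 0.7167 = 9.7/0.7167 = 13.534 cmH2O·s/L.
C = Vt/(Pplat − PEEP) = 440.0 / (25.9 − 13) = 440.0/12.9 = 34.109 mL/cmH2O.
τ = R × C = 13.534 × 0.03411 L/cmH2O = 0.4616 s.
Fraction remaining at end-expiration = e^(−Te/τ) = e^(−0.57/0.4616) = 0.2909 → 29.09%.

29.1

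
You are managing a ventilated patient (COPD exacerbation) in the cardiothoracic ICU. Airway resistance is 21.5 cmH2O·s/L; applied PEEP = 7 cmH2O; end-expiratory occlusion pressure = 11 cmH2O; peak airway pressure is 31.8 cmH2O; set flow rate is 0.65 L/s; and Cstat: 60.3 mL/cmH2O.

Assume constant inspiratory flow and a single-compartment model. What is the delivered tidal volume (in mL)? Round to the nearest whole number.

412

Total PEEP = 11 cmH2O (set 7 + intrinsic 4); this is the baseline alveolar pressure.
Equation of motion (constant flow): PIP = Vt/C + R·V̇ + PEEP.
Vt/C = PIP − R·V̇ − PEEP = 31.8 − 13.975 − 11 = 6.825 cmH2O.
Vt = C × 6.825 = 60.3 × 6.825 = 411.55 mL.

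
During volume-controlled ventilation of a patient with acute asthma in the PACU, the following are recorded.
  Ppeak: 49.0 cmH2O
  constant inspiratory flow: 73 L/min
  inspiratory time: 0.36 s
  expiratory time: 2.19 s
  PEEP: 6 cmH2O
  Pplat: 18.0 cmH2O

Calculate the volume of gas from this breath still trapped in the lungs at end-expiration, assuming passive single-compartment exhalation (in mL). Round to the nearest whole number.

Flow: 73 L/min ÷ 60 = 1.2167 L/s.
Vt = flow × Ti = 1.2167 L/s × 0.36 s × 1000 mL/L = 438.01 mL.
R = (PIP − Pplat)/V̇ = (49.0 − 18.0) / 1.2167 = 31.0/1.2167 = 25.479 cmH2O·s/L.
C = Vt/(Pplat − PEEP) = 438.01 / (18.0 − 6) = 438.01/12.0 = 36.501 mL/cmH2O.
τ = R × C = 25.479 × 0.0365 L/cmH2O = 0.93 s.
Fraction remaining = e^(−Te/τ) = e^(−2.19/0.93) = 0.09491.
Trapped volume = 438.01 × 0.09491 = 41.572 mL.

42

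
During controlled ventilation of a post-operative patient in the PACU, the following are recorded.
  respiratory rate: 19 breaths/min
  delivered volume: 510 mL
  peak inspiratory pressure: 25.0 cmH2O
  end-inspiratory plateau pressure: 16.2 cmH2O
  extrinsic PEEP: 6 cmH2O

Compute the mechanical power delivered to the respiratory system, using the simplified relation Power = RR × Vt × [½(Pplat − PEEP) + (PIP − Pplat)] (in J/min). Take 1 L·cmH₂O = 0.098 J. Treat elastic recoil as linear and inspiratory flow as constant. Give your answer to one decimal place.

Per-breath work = Vt × [½(Pplat−PEEP) + (PIP−Pplat)] = 0.510 × [0.5×10.2 + 8.8] = 0.510 × 13.9 = 7.089 L·cmH2O.
Power = 19 × 7.089 = 134.69 L·cmH2O/min.
× 0.098 J/(L·cmH2O) → 13.2 J/min.

13.2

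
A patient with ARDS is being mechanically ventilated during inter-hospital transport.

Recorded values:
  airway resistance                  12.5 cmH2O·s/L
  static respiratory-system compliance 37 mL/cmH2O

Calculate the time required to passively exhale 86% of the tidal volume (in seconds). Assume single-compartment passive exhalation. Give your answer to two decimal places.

τ = R × C = 12.5 × 37 mL/cmH2O = 12.5 × 0.037 L/cmH2O = 0.4625 s.
Exhaled fraction f = 1 − e^(−t/τ) → t = −τ·ln(1 − f) = −0.4625·ln(0.14) = 0.9093 s.

0.91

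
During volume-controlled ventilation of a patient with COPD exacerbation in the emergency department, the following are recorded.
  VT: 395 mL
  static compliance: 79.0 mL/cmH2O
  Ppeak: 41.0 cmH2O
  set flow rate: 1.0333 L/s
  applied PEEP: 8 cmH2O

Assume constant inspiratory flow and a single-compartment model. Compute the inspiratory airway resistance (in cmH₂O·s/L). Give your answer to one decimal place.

Equation of motion (constant flow): PIP = Vt/C + R·V̇ + PEEP.
R·V̇ = PIP − Vt/C − PEEP = 41.0 − 395/79.0 − 8 = 41.0 − 5.0 − 8 = 28.0 cmH2O.
R = 28.0 / 1.0333 = 27.098 cmH2O·s/L.

27.1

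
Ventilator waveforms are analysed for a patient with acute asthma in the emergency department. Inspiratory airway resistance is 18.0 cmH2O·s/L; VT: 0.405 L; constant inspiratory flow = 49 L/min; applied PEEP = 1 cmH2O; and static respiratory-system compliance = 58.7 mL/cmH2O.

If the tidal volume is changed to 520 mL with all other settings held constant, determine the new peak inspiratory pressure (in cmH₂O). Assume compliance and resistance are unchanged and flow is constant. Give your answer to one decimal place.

24.6

Flow: 49 L/min ÷ 60 = 0.8167 L/s.
PIP = Vt/C + R·V̇ + PEEP (constant-flow equation of motion).
Only the elastic term changes: ΔPIP = ΔVt / C = (520 − 405) / 58.7 = 1.959 cmH2O.
Original PIP = 405/58.7 + 18.0×0.8167 + 1 = 22.6 cmH2O; new PIP = 22.6 + (1.959) = 24.559 cmH2O.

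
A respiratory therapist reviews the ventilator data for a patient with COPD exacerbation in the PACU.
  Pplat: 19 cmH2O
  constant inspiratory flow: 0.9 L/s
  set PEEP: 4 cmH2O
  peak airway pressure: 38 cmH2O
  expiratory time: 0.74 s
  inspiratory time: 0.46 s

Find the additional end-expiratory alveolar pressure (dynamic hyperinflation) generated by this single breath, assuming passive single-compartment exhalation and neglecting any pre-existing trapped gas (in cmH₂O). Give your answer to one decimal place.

4.2

Vt = flow × Ti = 0.9 L/s × 0.46 s × 1000 mL/L = 414.0 mL.
R = (PIP − Pplat)/V̇ = (38 − 19) / 0.9 = 19.0/0.9 = 21.111 cmH2O·s/L.
C = Vt/(Pplat − PEEP) = 414.0 / (19 − 4) = 414.0/15.0 = 27.6 mL/cmH2O.
τ = R × C = 21.111 × 0.0276 L/cmH2O = 0.5827 s.
Fraction remaining = e^(−Te/τ) = e^(−0.74/0.5827) = 0.2808; trapped volume = 414.0 × 0.2808 = 116.25 mL.
Additional alveolar pressure from trapping ≈ V_trapped / C = 116.25 / 27.6 = 4.212 cmH2O.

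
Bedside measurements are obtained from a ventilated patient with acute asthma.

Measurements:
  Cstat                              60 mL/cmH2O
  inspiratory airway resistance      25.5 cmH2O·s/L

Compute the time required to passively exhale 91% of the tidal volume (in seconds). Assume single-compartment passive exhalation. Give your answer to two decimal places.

τ = R × C = 25.5 × 60 mL/cmH2O = 25.5 × 0.060 L/cmH2O = 1.53 s.
Exhaled fraction f = 1 − e^(−t/τ) → t = −τ·ln(1 − f) = −1.53·ln(0.09) = 3.684 s.

3.68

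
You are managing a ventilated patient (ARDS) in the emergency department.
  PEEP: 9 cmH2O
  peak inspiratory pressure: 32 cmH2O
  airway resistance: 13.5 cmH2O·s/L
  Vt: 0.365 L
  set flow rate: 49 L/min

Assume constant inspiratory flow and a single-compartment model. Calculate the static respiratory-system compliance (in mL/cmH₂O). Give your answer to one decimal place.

Flow: 49 L/min ÷ 60 = 0.8167 L/s.
Equation of motion (constant flow): PIP = Vt/C + R·V̇ + PEEP.
Vt/C = PIP − R·V̇ − PEEP = 32 − 13.5×0.8167 − 9 = 32 − 11.025 − 9 = 11.975 cmH2O.
C = Vt / 11.975 = 365 / 11.975 = 30.48 mL/cmH2O.

30.5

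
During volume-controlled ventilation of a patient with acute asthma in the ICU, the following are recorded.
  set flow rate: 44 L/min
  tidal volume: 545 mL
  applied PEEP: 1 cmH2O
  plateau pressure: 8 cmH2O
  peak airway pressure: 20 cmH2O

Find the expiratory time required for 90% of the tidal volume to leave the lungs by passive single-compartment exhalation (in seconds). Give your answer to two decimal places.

2.93

Flow: 44 L/min ÷ 60 = 0.7333 L/s.
R = (PIP − Pplat)/V̇ = (20 − 8) / 0.7333 = 12.0/0.7333 = 16.364 cmH2O·s/L.
C = Vt/(Pplat − PEEP) = 545.0 / (8 − 1) = 545.0/7.0 = 77.857 mL/cmH2O.
τ = R × C = 16.364 × 0.07786 L/cmH2O = 1.274 s.
t = −τ·ln(1 − 0.90) = −1.274·ln(0.1) = 2.933 s.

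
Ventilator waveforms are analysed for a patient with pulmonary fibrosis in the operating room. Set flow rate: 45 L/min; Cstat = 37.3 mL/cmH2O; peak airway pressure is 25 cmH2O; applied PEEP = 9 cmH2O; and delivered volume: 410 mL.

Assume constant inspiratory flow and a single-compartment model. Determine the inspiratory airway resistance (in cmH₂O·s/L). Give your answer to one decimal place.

Flow: 45 L/min ÷ 60 = 0.75 L/s.
Equation of motion (constant flow): PIP = Vt/C + R·V̇ + PEEP.
R·V̇ = PIP − Vt/C − PEEP = 25 − 410/37.3 − 9 = 25 − 10.992 − 9 = 5.008 cmH2O.
R = 5.008 / 0.75 = 6.677 cmH2O·s/L.

6.7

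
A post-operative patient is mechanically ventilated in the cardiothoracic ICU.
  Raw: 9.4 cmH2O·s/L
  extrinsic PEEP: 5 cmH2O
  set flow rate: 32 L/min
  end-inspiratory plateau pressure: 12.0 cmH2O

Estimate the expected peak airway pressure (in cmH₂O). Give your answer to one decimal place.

17.0

Flow: 32 L/min ÷ 60 = 0.5333 L/s.
PIP = Pplat + Raw × flow = 12.0 + 9.4 × 0.5333 = 12.0 + 5.013 = 17.013 cmH2O.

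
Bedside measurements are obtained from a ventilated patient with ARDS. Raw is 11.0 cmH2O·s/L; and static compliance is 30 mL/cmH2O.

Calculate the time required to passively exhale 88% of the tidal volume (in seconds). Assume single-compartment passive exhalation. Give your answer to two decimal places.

0.70

τ = R × C = 11.0 × 30 mL/cmH2O = 11.0 × 0.030 L/cmH2O = 0.33 s.
Exhaled fraction f = 1 − e^(−t/τ) → t = −τ·ln(1 − f) = −0.33·ln(0.12) = 0.6997 s.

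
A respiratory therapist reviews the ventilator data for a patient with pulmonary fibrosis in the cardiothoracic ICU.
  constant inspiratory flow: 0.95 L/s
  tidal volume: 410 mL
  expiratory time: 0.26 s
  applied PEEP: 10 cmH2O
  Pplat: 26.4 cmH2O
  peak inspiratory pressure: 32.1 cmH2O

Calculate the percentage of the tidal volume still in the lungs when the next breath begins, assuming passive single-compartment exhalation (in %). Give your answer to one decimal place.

R = (PIP − Pplat)/V̇ = (32.1 − 26.4) / 0.95 = 5.7/0.95 = 6.0 cmH2O·s/L.
C = Vt/(Pplat − PEEP) = 410.0 / (26.4 − 10) = 410.0/16.4 = 25.0 mL/cmH2O.
τ = R × C = 6.0 × 0.025 L/cmH2O = 0.15 s.
Fraction remaining at end-expiration = e^(−Te/τ) = e^(−0.26/0.15) = 0.1767 → 17.67%.

17.7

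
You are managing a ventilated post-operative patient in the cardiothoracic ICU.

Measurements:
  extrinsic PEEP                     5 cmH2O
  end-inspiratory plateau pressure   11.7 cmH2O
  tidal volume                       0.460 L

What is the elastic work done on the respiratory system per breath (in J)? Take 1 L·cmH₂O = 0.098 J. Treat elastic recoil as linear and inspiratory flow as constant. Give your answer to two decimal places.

Elastic work ≈ ½ × (Pplat − PEEP) × Vt = 0.5 × (11.7 − 5) × 0.460 L = 0.5 × 6.7 × 0.460 = 1.541 L·cmH2O.
× 0.098 J/(L·cmH2O) → 0.151 J.

0.15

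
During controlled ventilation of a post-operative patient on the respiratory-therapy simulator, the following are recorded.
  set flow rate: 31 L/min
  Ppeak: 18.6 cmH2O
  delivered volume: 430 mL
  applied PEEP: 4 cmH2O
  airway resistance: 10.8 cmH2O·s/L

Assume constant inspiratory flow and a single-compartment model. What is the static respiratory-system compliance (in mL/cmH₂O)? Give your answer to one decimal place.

47.7

Flow: 31 L/min ÷ 60 = 0.5167 L/s.
Equation of motion (constant flow): PIP = Vt/C + R·V̇ + PEEP.
Vt/C = PIP − R·V̇ − PEEP = 18.6 − 10.8×0.5167 − 4 = 18.6 − 5.58 − 4 = 9.02 cmH2O.
C = Vt / 9.02 = 430 / 9.02 = 47.672 mL/cmH2O.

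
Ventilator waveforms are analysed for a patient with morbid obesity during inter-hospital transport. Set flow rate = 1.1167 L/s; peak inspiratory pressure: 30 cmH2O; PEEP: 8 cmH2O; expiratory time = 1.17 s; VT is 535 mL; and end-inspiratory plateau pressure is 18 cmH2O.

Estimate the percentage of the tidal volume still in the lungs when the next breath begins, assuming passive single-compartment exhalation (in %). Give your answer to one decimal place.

R = (PIP − Pplat)/V̇ = (30 − 18) / 1.1167 = 12.0/1.1167 = 10.746 cmH2O·s/L.
C = Vt/(Pplat − PEEP) = 535.0 / (18 − 8) = 535.0/10.0 = 53.5 mL/cmH2O.
τ = R × C = 10.746 × 0.0535 L/cmH2O = 0.5749 s.
Fraction remaining at end-expiration = e^(−Te/τ) = e^(−1.17/0.5749) = 0.1307 → 13.07%.

13.1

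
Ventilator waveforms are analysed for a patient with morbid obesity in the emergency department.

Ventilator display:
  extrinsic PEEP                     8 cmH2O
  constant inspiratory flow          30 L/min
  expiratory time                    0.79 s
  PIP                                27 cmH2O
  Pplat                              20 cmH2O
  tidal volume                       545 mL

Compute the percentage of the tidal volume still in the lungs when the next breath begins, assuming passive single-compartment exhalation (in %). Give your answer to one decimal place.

Flow: 30 L/min ÷ 60 = 0.5 L/s.
R = (PIP − Pplat)/V̇ = (27 − 20) / 0.5 = 7.0/0.5 = 14.0 cmH2O·s/L.
C = Vt/(Pplat − PEEP) = 545.0 / (20 − 8) = 545.0/12.0 = 45.417 mL/cmH2O.
τ = R × C = 14.0 × 0.04542 L/cmH2O = 0.6359 s.
Fraction remaining at end-expiration = e^(−Te/τ) = e^(−0.79/0.6359) = 0.2887 → 28.87%.

28.9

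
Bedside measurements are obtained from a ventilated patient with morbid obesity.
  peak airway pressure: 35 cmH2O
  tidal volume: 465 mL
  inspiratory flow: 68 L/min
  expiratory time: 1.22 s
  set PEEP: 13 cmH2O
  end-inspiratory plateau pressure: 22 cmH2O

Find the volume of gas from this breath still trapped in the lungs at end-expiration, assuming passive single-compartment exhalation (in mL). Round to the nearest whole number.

Flow: 68 L/min ÷ 60 = 1.1333 L/s.
R = (PIP − Pplat)/V̇ = (35 − 22) / 1.1333 = 13.0/1.1333 = 11.471 cmH2O·s/L.
C = Vt/(Pplat − PEEP) = 465.0 / (22 − 13) = 465.0/9.0 = 51.667 mL/cmH2O.
τ = R × C = 11.471 × 0.05167 L/cmH2O = 0.5927 s.
Fraction remaining = e^(−Te/τ) = e^(−1.22/0.5927) = 0.1277.
Trapped volume = 465.0 × 0.1277 = 59.381 mL.

59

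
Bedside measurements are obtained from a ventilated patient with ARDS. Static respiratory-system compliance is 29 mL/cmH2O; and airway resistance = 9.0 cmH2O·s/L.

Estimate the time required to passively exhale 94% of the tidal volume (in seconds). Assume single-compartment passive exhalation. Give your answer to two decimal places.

τ = R × C = 9.0 × 29 mL/cmH2O = 9.0 × 0.029 L/cmH2O = 0.261 s.
Exhaled fraction f = 1 − e^(−t/τ) → t = −τ·ln(1 − f) = −0.261·ln(0.06) = 0.7343 s.

0.73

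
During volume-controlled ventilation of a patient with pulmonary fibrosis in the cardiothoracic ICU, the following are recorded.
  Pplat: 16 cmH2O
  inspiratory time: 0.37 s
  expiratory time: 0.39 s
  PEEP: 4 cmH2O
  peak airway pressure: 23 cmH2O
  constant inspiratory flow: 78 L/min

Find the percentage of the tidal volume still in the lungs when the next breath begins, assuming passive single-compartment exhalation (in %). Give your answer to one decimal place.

Flow: 78 L/min ÷ 60 = 1.3 L/s.
Vt = flow × Ti = 1.3 L/s × 0.37 s × 1000 mL/L = 481.0 mL.
R = (PIP − Pplat)/V̇ = (23 − 16) / 1.3 = 7.0/1.3 = 5.385 cmH2O·s/L.
C = Vt/(Pplat − PEEP) = 481.0 / (16 − 4) = 481.0/12.0 = 40.083 mL/cmH2O.
τ = R × C = 5.385 × 0.04008 L/cmH2O = 0.2158 s.
Fraction remaining at end-expiration = e^(−Te/τ) = e^(−0.39/0.2158) = 0.1641 → 16.41%.

16.4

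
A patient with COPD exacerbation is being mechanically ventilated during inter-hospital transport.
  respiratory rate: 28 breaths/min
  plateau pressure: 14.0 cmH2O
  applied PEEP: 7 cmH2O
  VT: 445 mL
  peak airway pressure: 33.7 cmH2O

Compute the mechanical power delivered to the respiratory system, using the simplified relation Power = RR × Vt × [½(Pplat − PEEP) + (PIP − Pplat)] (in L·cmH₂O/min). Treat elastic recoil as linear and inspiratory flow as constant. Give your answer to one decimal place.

Per-breath work = Vt × [½(Pplat−PEEP) + (PIP−Pplat)] = 0.445 × [0.5×7.0 + 19.7] = 0.445 × 23.2 = 10.324 L·cmH2O.
Power = 28 × 10.324 = 289.07 L·cmH2O/min.

289.1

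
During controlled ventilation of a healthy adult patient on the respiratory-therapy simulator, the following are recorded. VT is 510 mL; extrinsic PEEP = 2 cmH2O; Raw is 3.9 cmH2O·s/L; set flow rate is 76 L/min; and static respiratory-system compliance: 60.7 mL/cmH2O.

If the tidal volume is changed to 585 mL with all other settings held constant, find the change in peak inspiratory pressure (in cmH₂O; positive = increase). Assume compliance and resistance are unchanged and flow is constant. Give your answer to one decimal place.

1.2

PIP = Vt/C + R·V̇ + PEEP (constant-flow equation of motion).
Only the elastic term changes: ΔPIP = ΔVt / C = (585 − 510) / 60.7 = 1.236 cmH2O.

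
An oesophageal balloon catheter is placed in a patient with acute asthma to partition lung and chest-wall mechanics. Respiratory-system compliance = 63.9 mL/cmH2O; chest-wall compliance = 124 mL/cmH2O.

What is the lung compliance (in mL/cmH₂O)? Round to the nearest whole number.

1/CL = 1/Crs − 1/Ccw.
1/CL = 1/63.9 − 1/124 = 0.007585.
CL = 131.84 mL/cmH2O.

132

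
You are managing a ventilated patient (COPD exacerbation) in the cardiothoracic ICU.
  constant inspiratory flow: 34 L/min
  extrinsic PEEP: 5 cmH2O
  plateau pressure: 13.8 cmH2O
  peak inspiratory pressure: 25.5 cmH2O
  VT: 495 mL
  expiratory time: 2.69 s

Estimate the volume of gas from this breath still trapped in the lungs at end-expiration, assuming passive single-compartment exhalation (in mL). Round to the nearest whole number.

Flow: 34 L/min ÷ 60 = 0.5667 L/s.
R = (PIP − Pplat)/V̇ = (25.5 − 13.8) / 0.5667 = 11.7/0.5667 = 20.646 cmH2O·s/L.
C = Vt/(Pplat − PEEP) = 495.0 / (13.8 − 5) = 495.0/8.8 = 56.25 mL/cmH2O.
τ = R × C = 20.646 × 0.05625 L/cmH2O = 1.161 s.
Fraction remaining = e^(−Te/τ) = e^(−2.69/1.161) = 0.09857.
Trapped volume = 495.0 × 0.09857 = 48.792 mL.

49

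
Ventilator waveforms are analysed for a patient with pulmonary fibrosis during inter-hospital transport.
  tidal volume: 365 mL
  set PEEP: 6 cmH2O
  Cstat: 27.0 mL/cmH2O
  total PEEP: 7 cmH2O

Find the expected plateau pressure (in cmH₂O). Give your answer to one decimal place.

20.5

End-expiratory occlusion gives total PEEP = 7 cmH2O (intrinsic PEEP = 7 − 6 = 1). Use total PEEP for the elastic gradient.
Pplat = PEEPtotal + Vt / Cstat = 7 + 365 / 27.0 = 7 + 13.519 = 20.519 cmH2O.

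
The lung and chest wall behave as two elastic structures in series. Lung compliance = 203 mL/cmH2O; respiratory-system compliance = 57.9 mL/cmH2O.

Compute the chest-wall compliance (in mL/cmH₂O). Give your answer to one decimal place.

81.0

1/Ccw = 1/Crs − 1/CL.
1/Ccw = 1/57.9 − 1/203 = 0.01235.
Ccw = 80.972 mL/cmH2O.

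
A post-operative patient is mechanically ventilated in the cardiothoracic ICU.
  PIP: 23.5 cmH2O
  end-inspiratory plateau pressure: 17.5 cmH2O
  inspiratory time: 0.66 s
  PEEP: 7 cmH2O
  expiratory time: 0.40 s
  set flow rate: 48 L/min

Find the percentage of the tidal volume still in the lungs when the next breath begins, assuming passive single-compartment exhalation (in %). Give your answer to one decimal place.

34.6

Flow: 48 L/min ÷ 60 = 0.8 L/s.
Vt = flow × Ti = 0.8 L/s × 0.66 s × 1000 mL/L = 528.0 mL.
R = (PIP − Pplat)/V̇ = (23.5 − 17.5) / 0.8 = 6.0/0.8 = 7.5 cmH2O·s/L.
C = Vt/(Pplat − PEEP) = 528.0 / (17.5 − 7) = 528.0/10.5 = 50.286 mL/cmH2O.
τ = R × C = 7.5 × 0.05029 L/cmH2O = 0.3772 s.
Fraction remaining at end-expiration = e^(−Te/τ) = e^(−0.40/0.3772) = 0.3463 → 34.63%.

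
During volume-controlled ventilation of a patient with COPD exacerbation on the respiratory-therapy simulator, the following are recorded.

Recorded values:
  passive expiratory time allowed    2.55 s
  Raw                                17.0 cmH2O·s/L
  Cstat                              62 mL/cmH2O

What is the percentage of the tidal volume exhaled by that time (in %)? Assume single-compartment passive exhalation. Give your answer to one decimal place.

91.1

τ = R × C = 17.0 × 62 mL/cmH2O = 17.0 × 0.062 L/cmH2O = 1.054 s.
Passive exhalation: V(t)/V₀ = e^(−t/τ) = e^(−2.55/1.054) = 0.08898.
Fraction exhaled = 1 − 0.08898 = 0.911 → 91.1%.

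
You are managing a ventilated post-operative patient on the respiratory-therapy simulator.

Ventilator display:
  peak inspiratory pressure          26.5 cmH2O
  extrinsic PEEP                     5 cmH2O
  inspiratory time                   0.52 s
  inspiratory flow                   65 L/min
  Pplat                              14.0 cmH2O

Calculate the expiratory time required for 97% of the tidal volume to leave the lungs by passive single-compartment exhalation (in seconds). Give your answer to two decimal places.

Flow: 65 L/min ÷ 60 = 1.0833 L/s.
Vt = flow × Ti = 1.0833 L/s × 0.52 s × 1000 mL/L = 563.32 mL.
R = (PIP − Pplat)/V̇ = (26.5 − 14.0) / 1.0833 = 12.5/1.0833 = 11.539 cmH2O·s/L.
C = Vt/(Pplat − PEEP) = 563.32 / (14.0 − 5) = 563.32/9.0 = 62.591 mL/cmH2O.
τ = R × C = 11.539 × 0.06259 L/cmH2O = 0.7222 s.
t = −τ·ln(1 − 0.97) = −0.7222·ln(0.03) = 2.532 s.

2.53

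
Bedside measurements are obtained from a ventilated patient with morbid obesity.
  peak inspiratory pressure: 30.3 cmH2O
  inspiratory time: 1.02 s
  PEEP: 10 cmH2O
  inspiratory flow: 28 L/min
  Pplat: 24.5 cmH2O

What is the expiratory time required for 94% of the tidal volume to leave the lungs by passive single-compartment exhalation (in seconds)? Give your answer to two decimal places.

Flow: 28 L/min ÷ 60 = 0.4667 L/s.
Vt = flow × Ti = 0.4667 L/s × 1.02 s × 1000 mL/L = 476.03 mL.
R = (PIP − Pplat)/V̇ = (30.3 − 24.5) / 0.4667 = 5.8/0.4667 = 12.428 cmH2O·s/L.
C = Vt/(Pplat − PEEP) = 476.03 / (24.5 − 10) = 476.03/14.5 = 32.83 mL/cmH2O.
τ = R × C = 12.428 × 0.03283 L/cmH2O = 0.408 s.
t = −τ·ln(1 − 0.94) = −0.408·ln(0.06) = 1.148 s.

1.15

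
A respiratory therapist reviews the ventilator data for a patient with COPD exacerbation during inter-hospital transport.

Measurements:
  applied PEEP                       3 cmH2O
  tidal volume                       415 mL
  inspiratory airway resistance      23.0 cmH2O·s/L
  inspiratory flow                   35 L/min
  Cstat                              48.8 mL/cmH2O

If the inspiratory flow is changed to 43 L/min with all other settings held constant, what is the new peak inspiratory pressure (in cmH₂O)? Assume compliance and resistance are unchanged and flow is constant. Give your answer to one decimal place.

Flow: 35 L/min ÷ 60 = 0.5833 L/s.
New flow: 43 L/min ÷ 60 = 0.7167 L/s.
PIP = Vt/C + R·V̇ + PEEP (constant-flow equation of motion).
Only the resistive term changes: ΔPIP = R × ΔV̇ = 23.0 × (0.7167 − 0.5833) = 23.0 × 0.1334 = 3.068 cmH2O.
Original PIP = 415/48.8 + 23.0×0.5833 + 3 = 24.92 cmH2O; new PIP = 24.92 + (3.068) = 27.988 cmH2O.

28.0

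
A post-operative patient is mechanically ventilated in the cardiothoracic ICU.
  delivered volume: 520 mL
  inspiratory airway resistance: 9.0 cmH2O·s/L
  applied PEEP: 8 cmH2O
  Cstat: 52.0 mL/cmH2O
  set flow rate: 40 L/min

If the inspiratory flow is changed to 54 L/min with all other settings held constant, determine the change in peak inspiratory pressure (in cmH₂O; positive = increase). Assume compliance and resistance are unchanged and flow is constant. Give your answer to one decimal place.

2.1

Flow: 40 L/min ÷ 60 = 0.6667 L/s.
New flow: 54 L/min ÷ 60 = 0.9 L/s.
PIP = Vt/C + R·V̇ + PEEP (constant-flow equation of motion).
Only the resistive term changes: ΔPIP = R × ΔV̇ = 9.0 × (0.9 − 0.6667) = 9.0 × 0.2333 = 2.1 cmH2O.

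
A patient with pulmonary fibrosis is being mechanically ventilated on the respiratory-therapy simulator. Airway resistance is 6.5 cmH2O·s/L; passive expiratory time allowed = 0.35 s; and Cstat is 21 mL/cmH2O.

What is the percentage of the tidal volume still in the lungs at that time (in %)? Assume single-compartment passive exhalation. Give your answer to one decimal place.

τ = R × C = 6.5 × 21 mL/cmH2O = 6.5 × 0.021 L/cmH2O = 0.1365 s.
Passive exhalation: V(t)/V₀ = e^(−t/τ) = e^(−0.35/0.1365) = 0.07699.
Fraction remaining = 0.07699 → 7.699%.

7.7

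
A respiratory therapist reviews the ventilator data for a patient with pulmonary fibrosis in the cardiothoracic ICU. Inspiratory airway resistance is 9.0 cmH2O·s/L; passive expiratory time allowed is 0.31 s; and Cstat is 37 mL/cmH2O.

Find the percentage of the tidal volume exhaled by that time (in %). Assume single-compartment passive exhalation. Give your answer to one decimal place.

τ = R × C = 9.0 × 37 mL/cmH2O = 9.0 × 0.037 L/cmH2O = 0.333 s.
Passive exhalation: V(t)/V₀ = e^(−t/τ) = e^(−0.31/0.333) = 0.3942.
Fraction exhaled = 1 − 0.3942 = 0.6058 → 60.58%.

60.6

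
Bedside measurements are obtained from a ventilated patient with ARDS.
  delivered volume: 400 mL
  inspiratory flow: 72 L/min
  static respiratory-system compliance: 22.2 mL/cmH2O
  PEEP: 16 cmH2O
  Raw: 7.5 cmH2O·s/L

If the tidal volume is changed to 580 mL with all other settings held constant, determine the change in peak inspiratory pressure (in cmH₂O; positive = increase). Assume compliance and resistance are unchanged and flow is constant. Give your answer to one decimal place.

PIP = Vt/C + R·V̇ + PEEP (constant-flow equation of motion).
Only the elastic term changes: ΔPIP = ΔVt / C = (580 − 400) / 22.2 = 8.108 cmH2O.

8.1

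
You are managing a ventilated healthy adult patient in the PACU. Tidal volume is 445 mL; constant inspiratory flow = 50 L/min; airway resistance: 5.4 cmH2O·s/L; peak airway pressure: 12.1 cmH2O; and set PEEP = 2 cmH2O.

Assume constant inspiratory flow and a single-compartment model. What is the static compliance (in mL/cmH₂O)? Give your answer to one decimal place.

Flow: 50 L/min ÷ 60 = 0.8333 L/s.
Equation of motion (constant flow): PIP = Vt/C + R·V̇ + PEEP.
Vt/C = PIP − R·V̇ − PEEP = 12.1 − 5.4×0.8333 − 2 = 12.1 − 4.5 − 2 = 5.6 cmH2O.
C = Vt / 5.6 = 445 / 5.6 = 79.464 mL/cmH2O.

79.5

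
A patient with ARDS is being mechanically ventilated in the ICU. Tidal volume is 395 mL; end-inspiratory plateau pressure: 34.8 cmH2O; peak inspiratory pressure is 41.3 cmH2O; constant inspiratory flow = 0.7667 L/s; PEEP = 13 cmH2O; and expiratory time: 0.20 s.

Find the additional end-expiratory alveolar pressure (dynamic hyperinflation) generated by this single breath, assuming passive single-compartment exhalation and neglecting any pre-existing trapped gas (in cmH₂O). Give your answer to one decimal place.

5.9

R = (PIP − Pplat)/V̇ = (41.3 − 34.8) / 0.7667 = 6.5/0.7667 = 8.478 cmH2O·s/L.
C = Vt/(Pplat − PEEP) = 395.0 / (34.8 − 13) = 395.0/21.8 = 18.119 mL/cmH2O.
τ = R × C = 8.478 × 0.01812 L/cmH2O = 0.1536 s.
Fraction remaining = e^(−Te/τ) = e^(−0.20/0.1536) = 0.272; trapped volume = 395.0 × 0.272 = 107.44 mL.
Additional alveolar pressure from trapping ≈ V_trapped / C = 107.44 / 18.119 = 5.93 cmH2O.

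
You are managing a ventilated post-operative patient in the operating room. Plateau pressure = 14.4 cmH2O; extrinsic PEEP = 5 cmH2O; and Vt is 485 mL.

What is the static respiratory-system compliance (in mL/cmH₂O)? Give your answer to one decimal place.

Cstat = Vt / (Pplat − PEEP) = 485 / (14.4 − 5) = 485 / 9.4 = 51.596 mL/cmH2O.

51.6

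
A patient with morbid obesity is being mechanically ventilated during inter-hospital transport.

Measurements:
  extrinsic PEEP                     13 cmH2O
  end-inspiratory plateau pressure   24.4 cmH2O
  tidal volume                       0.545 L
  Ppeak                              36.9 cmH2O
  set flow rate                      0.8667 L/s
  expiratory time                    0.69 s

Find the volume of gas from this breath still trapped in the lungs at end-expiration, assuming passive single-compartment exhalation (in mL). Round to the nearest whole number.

200

R = (PIP − Pplat)/V̇ = (36.9 − 24.4) / 0.8667 = 12.5/0.8667 = 14.423 cmH2O·s/L.
C = Vt/(Pplat − PEEP) = 545.0 / (24.4 − 13) = 545.0/11.4 = 47.807 mL/cmH2O.
τ = R × C = 14.423 × 0.04781 L/cmH2O = 0.6896 s.
Fraction remaining = e^(−Te/τ) = e^(−0.69/0.6896) = 0.3677.
Trapped volume = 545.0 × 0.3677 = 200.4 mL.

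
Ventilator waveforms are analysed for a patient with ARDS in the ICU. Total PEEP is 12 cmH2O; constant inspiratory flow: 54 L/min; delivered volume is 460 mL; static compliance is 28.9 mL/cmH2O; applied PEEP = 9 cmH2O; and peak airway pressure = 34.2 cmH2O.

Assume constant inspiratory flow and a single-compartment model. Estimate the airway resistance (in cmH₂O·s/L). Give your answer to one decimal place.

Flow: 54 L/min ÷ 60 = 0.9 L/s.
Total PEEP = 12 cmH2O (set 9 + intrinsic 3); this is the baseline alveolar pressure.
Equation of motion (constant flow): PIP = Vt/C + R·V̇ + PEEP.
R·V̇ = PIP − Vt/C − PEEP = 34.2 − 460/28.9 − 12 = 34.2 − 15.917 − 12 = 6.283 cmH2O.
R = 6.283 / 0.9 = 6.981 cmH2O·s/L.

7.0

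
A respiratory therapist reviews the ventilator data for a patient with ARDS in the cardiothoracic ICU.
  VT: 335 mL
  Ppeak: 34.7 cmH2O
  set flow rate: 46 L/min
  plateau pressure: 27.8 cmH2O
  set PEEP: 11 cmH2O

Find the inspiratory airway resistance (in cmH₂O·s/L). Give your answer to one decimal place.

Flow: 46 L/min ÷ 60 = 0.7667 L/s.
Raw = (PIP − Pplat) / flow = (34.7 − 27.8) / 0.7667 = 6.9 / 0.7667 = 9.0 cmH2O·s/L.

9.0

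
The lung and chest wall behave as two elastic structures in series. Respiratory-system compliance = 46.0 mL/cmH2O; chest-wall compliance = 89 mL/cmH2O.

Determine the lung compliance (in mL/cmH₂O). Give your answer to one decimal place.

1/CL = 1/Crs − 1/Ccw.
1/CL = 1/46.0 − 1/89 = 0.0105.
CL = 95.238 mL/cmH2O.

95.2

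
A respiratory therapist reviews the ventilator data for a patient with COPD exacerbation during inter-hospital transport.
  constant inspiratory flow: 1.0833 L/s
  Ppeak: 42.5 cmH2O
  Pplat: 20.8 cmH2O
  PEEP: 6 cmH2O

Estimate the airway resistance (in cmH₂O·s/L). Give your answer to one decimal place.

Raw = (PIP − Pplat) / flow = (42.5 − 20.8) / 1.0833 = 21.7 / 1.0833 = 20.031 cmH2O·s/L.

20.0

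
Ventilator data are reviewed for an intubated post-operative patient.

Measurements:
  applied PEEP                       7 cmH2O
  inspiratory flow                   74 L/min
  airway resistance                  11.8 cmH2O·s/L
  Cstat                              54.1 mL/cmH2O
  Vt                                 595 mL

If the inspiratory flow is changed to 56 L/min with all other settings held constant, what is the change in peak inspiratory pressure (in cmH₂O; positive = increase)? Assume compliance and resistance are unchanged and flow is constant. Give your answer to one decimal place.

Flow: 74 L/min ÷ 60 = 1.2333 L/s.
New flow: 56 L/min ÷ 60 = 0.9333 L/s.
PIP = Vt/C + R·V̇ + PEEP (constant-flow equation of motion).
Only the resistive term changes: ΔPIP = R × ΔV̇ = 11.8 × (0.9333 − 1.2333) = 11.8 × -0.3 = -3.54 cmH2O.

-3.5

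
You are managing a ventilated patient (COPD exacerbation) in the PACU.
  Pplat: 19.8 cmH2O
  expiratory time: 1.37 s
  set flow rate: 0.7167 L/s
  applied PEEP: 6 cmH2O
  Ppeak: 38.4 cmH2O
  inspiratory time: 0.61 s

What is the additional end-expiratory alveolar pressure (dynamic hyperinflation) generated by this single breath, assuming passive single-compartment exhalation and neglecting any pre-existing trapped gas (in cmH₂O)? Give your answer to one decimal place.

Vt = flow × Ti = 0.7167 L/s × 0.61 s × 1000 mL/L = 437.19 mL.
R = (PIP − Pplat)/V̇ = (38.4 − 19.8) / 0.7167 = 18.6/0.7167 = 25.952 cmH2O·s/L.
C = Vt/(Pplat − PEEP) = 437.19 / (19.8 − 6) = 437.19/13.8 = 31.68 mL/cmH2O.
τ = R × C = 25.952 × 0.03168 L/cmH2O = 0.8222 s.
Fraction remaining = e^(−Te/τ) = e^(−1.37/0.8222) = 0.189; trapped volume = 437.19 × 0.189 = 82.629 mL.
Additional alveolar pressure from trapping ≈ V_trapped / C = 82.629 / 31.68 = 2.608 cmH2O.

2.6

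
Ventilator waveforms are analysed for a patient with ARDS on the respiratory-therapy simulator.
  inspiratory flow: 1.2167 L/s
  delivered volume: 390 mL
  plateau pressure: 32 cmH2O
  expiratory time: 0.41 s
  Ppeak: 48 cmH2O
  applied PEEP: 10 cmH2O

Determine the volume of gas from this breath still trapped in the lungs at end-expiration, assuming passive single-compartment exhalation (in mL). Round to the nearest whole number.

R = (PIP − Pplat)/V̇ = (48 − 32) / 1.2167 = 16.0/1.2167 = 13.15 cmH2O·s/L.
C = Vt/(Pplat − PEEP) = 390.0 / (32 − 10) = 390.0/22.0 = 17.727 mL/cmH2O.
τ = R × C = 13.15 × 0.01773 L/cmH2O = 0.2331 s.
Fraction remaining = e^(−Te/τ) = e^(−0.41/0.2331) = 0.1722.
Trapped volume = 390.0 × 0.1722 = 67.158 mL.

67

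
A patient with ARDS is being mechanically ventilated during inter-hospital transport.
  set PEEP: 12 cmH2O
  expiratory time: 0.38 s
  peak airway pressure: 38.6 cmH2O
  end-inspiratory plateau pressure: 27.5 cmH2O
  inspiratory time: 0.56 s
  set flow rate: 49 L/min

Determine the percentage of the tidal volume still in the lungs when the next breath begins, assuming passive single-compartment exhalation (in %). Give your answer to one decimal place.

38.8

Flow: 49 L/min ÷ 60 = 0.8167 L/s.
Vt = flow × Ti = 0.8167 L/s × 0.56 s × 1000 mL/L = 457.35 mL.
R = (PIP − Pplat)/V̇ = (38.6 − 27.5) / 0.8167 = 11.1/0.8167 = 13.591 cmH2O·s/L.
C = Vt/(Pplat − PEEP) = 457.35 / (27.5 − 12) = 457.35/15.5 = 29.506 mL/cmH2O.
τ = R × C = 13.591 × 0.02951 L/cmH2O = 0.4011 s.
Fraction remaining at end-expiration = e^(−Te/τ) = e^(−0.38/0.4011) = 0.3877 → 38.77%.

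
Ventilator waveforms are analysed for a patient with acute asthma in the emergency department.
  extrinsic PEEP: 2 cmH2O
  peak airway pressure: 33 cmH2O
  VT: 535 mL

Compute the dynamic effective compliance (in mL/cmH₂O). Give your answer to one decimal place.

Dynamic compliance = Vt / (PIP − PEEP) = 535 / (33 − 2) = 535 / 31.0 = 17.258 mL/cmH2O.

17.3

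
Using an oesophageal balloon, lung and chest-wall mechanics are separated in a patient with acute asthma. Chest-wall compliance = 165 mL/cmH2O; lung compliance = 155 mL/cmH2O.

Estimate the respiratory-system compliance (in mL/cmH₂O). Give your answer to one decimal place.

Lung and chest wall are elastances in series: 1/Crs = 1/CL + 1/Ccw.
1/Crs = 1/155 + 1/165 = 0.01251.
Crs = 79.936 mL/cmH2O.

79.9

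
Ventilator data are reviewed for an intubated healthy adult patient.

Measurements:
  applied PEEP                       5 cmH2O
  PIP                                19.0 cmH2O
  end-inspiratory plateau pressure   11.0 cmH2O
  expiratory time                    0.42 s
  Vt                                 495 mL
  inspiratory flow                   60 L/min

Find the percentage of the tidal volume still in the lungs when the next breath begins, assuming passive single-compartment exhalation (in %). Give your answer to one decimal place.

52.9

Flow: 60 L/min ÷ 60 = 1 L/s.
R = (PIP − Pplat)/V̇ = (19.0 − 11.0) / 1 = 8.0/1 = 8.0 cmH2O·s/L.
C = Vt/(Pplat − PEEP) = 495.0 / (11.0 − 5) = 495.0/6.0 = 82.5 mL/cmH2O.
τ = R × C = 8.0 × 0.0825 L/cmH2O = 0.66 s.
Fraction remaining at end-expiration = e^(−Te/τ) = e^(−0.42/0.66) = 0.5292 → 52.92%.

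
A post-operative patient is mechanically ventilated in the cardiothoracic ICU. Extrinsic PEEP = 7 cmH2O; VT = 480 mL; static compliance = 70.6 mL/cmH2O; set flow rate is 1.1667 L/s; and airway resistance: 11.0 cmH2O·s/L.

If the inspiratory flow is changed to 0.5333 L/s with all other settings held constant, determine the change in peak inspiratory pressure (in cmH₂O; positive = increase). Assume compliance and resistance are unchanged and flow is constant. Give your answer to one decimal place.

-7.0

PIP = Vt/C + R·V̇ + PEEP (constant-flow equation of motion).
Only the resistive term changes: ΔPIP = R × ΔV̇ = 11.0 × (0.5333 − 1.1667) = 11.0 × -0.6334 = -6.967 cmH2O.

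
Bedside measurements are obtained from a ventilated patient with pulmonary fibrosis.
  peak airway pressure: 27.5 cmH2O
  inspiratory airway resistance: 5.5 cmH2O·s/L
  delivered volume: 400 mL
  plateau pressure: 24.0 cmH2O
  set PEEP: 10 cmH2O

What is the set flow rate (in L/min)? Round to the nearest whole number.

38

flow = (PIP − Pplat) / Raw = (27.5 − 24.0) / 5.5 = 0.6364 L/s × 60 = 38.184 L/min.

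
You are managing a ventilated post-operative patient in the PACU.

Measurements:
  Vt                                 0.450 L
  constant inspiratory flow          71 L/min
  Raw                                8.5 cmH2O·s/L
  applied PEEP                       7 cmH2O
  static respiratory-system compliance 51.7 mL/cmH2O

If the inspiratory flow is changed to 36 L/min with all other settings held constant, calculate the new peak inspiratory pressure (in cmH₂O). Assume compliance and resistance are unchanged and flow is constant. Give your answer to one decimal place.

20.8

Flow: 71 L/min ÷ 60 = 1.1833 L/s.
New flow: 36 L/min ÷ 60 = 0.6 L/s.
PIP = Vt/C + R·V̇ + PEEP (constant-flow equation of motion).
Only the resistive term changes: ΔPIP = R × ΔV̇ = 8.5 × (0.6 − 1.1833) = 8.5 × -0.5833 = -4.958 cmH2O.
Original PIP = 450/51.7 + 8.5×1.1833 + 7 = 25.762 cmH2O; new PIP = 25.762 + (-4.958) = 20.804 cmH2O.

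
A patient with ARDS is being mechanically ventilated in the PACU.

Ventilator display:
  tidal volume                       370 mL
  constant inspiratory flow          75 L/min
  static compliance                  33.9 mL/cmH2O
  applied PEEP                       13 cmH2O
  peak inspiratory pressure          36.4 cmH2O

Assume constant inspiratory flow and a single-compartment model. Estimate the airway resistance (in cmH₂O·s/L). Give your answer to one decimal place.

Flow: 75 L/min ÷ 60 = 1.25 L/s.
Equation of motion (constant flow): PIP = Vt/C + R·V̇ + PEEP.
R·V̇ = PIP − Vt/C − PEEP = 36.4 − 370/33.9 − 13 = 36.4 − 10.914 − 13 = 12.486 cmH2O.
R = 12.486 / 1.25 = 9.989 cmH2O·s/L.

10.0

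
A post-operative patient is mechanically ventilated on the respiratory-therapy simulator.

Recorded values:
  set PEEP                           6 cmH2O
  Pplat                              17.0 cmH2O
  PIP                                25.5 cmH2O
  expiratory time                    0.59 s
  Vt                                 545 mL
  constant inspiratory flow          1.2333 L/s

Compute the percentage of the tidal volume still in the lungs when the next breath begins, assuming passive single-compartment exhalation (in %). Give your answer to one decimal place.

R = (PIP − Pplat)/V̇ = (25.5 − 17.0) / 1.2333 = 8.5/1.2333 = 6.892 cmH2O·s/L.
C = Vt/(Pplat − PEEP) = 545.0 / (17.0 − 6) = 545.0/11.0 = 49.545 mL/cmH2O.
τ = R × C = 6.892 × 0.04955 L/cmH2O = 0.3415 s.
Fraction remaining at end-expiration = e^(−Te/τ) = e^(−0.59/0.3415) = 0.1777 → 17.77%.

17.8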